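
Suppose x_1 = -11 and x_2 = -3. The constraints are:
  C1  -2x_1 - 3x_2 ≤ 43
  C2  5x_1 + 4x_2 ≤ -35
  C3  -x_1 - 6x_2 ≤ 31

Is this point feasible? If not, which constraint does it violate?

C1: 31 ≤ 43 ✓
C2: -67 ≤ -35 ✓
C3: 29 ≤ 31 ✓

feasible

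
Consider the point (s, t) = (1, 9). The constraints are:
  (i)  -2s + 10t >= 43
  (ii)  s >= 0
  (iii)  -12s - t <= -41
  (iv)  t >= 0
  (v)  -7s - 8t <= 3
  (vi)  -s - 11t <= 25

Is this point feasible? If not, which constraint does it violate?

not feasible — violates (iii)

Constraint (iii): -12s - t = -21, which is not ≤ -41. All other constraints are satisfied.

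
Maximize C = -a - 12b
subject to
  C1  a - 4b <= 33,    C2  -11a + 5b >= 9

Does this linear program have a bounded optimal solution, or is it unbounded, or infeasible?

unbounded

From the feasible point (-67/13, -124/13), moving in the direction (-4, -1) keeps every constraint satisfied while C increases without bound.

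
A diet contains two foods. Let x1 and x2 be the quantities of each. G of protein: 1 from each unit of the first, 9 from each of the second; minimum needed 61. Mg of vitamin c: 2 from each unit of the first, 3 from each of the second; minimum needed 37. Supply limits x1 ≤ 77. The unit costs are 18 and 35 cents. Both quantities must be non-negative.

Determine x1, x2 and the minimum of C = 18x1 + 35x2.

Feasible corners and C = 18x1 + 35x2:
  (0, 37/3) → C = 1295/3
  (61, 0) → C = 1098
  (77, 0) → C = 1386
  (10, 17/3) → C = 1135/3
The feasible region is unbounded (it extends along (0, 1)), but C strictly increases along every unbounded feasible direction, so there is no improving ray and the minimum is attained at a vertex.

The optimum lies where x1 + 9x2 = 61 and 2x1 + 3x2 = 37.
Solving simultaneously gives x1 = 10, x2 = 17/3.

x1 = 10, x2 = 17/3, minimum C = 1135/3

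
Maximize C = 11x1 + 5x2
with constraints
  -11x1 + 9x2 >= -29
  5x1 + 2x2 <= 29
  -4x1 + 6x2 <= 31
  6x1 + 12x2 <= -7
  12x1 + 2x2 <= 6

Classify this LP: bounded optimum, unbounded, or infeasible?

bounded optimum

Feasible corners and C = 11x1 + 5x2:
  (56/65, -141/65) → C = -89/65
  (-69/14, 79/42) → C = -941/21
  (43/66, -10/11) → C = 173/66
The feasible region has finitely many vertices and no improving ray; the maximum is 173/66 at (43/66, -10/11).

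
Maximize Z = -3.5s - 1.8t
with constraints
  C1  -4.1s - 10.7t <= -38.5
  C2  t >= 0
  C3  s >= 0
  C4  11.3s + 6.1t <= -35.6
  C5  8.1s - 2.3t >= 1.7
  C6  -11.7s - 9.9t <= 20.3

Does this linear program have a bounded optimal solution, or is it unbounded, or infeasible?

The boundaries -4.1s - 10.7t = -38.5 and t = 0 meet at (385/41, 0), but that point violates 11.3s + 6.1t ≤ -35.6. Every candidate vertex is excluded by some other constraint, so the feasible region is empty.

infeasible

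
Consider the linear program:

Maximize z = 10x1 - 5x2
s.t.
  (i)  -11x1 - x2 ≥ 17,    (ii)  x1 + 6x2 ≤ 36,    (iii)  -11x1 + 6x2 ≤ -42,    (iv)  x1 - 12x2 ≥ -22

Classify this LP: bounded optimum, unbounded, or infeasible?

unbounded

From the feasible point (-60/77, -59/7), moving in the direction (1, -11) keeps every constraint satisfied while z increases without bound.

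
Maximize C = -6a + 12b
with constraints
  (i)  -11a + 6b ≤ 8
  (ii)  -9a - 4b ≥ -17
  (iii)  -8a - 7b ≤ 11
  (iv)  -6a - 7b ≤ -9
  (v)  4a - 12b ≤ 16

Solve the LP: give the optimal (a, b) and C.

Vertices and C = -6a + 12b:
  (5/7, 37/14) → C = 192/7
  (-2/113, 147/113) → C = 1776/113
  (83/39, -7/13) → C = -250/13

a = 5/7, b = 37/14, maximum C = 192/7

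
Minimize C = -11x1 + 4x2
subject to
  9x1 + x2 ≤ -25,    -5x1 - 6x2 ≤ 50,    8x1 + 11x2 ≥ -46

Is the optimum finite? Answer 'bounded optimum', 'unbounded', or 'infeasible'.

bounded optimum

Vertices and C = -11x1 + 4x2:
  (-229/91, -214/91) → C = 1663/91
  (-274/7, 170/7) → C = 3694/7
The feasible region has finitely many vertices and no improving ray; the minimum is 1663/91 at (-229/91, -214/91).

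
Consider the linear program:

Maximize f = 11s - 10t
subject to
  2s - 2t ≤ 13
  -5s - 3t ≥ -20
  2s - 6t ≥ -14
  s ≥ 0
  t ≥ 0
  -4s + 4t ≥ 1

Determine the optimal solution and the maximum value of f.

Feasible corners and f = 11s - 10t:
  (13/6, 55/18) → f = -121/18
  (77/32, 85/32) → f = -3/32
  (0, 7/3) → f = -70/3
  (0, 1/4) → f = -5/2

s = 77/32, t = 85/32, maximum f = -3/32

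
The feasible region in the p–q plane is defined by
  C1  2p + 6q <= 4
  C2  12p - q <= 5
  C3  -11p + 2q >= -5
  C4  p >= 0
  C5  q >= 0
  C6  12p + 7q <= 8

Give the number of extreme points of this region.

5

Of the 15 pairwise boundary intersections, those satisfying every inequality are:
  (0, 2/3)
  (10/29, 16/29)
  (5/12, 0)
  (43/96, 3/8)
  (0, 0)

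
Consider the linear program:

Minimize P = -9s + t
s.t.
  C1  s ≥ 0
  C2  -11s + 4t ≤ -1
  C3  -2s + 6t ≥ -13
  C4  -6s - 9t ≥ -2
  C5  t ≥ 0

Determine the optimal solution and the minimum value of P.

s = 1/3, t = 0, minimum P = -3

Extreme points and P = -9s + t:
  (17/123, 16/123) → P = -137/123
  (1/11, 0) → P = -9/11
  (1/3, 0) → P = -3

At the optimal vertex, -6s - 9t = -2 and t = 0.
Solving simultaneously gives s = 1/3, t = 0.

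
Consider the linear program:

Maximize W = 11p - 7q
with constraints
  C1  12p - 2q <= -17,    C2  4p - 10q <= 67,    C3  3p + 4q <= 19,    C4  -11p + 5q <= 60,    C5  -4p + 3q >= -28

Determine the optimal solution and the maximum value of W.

p = -19/7, q = -109/14, maximum W = 345/14

Extreme points and W = 11p - 7q:
  (-19/7, -109/14) → W = 345/14
  (-5/9, 31/6) → W = -761/18
  (-187/18, -977/90) → W = -1723/45
  (-145/59, 389/59) → W = -4318/59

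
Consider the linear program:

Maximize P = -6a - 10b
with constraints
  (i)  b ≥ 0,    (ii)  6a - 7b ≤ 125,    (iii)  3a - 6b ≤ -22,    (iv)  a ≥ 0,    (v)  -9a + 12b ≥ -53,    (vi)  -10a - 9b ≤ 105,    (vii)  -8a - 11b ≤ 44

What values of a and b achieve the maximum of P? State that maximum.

a = 0, b = 11/3, maximum P = -110/3

Extreme points and P = -6a - 10b:
  (1129/9, 269/3) → P = -4948/3
  (0, 11/3) → P = -110/3
  (97/3, 119/6) → P = -1177/3
The feasible region is unbounded (it extends along (0, 1), (7, 6)), but P strictly decreases along every unbounded feasible direction, so there is no improving ray and the maximum is attained at a vertex.

The optimum lies where 3a - 6b = -22 and a = 0.
Solving simultaneously gives a = 0, b = 11/3.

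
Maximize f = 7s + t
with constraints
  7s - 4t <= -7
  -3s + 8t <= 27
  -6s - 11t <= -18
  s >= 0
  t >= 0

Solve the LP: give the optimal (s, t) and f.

s = 13/11, t = 42/11, maximum f = 133/11

The binding constraints are 7s - 4t = -7 and -3s + 8t = 27.
Solving simultaneously gives s = 13/11, t = 42/11.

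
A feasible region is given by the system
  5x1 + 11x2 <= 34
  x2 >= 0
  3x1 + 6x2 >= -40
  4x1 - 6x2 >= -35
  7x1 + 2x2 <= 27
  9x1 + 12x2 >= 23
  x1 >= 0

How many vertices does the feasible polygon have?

5

The feasible vertices (each the meet of two boundaries and inside every other half-plane) are:
  (229/67, 103/67)
  (0, 34/11)
  (27/7, 0)
  (23/9, 0)
  (0, 23/12)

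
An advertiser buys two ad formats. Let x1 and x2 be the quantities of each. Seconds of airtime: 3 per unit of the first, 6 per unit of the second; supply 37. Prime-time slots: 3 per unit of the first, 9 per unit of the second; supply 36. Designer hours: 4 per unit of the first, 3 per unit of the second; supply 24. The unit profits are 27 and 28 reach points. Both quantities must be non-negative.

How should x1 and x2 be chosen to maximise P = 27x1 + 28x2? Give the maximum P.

x1 = 4, x2 = 8/3, maximum P = 548/3

Vertices and P = 27x1 + 28x2:
  (0, 0) → P = 0
  (0, 4) → P = 112
  (6, 0) → P = 162
  (4, 8/3) → P = 548/3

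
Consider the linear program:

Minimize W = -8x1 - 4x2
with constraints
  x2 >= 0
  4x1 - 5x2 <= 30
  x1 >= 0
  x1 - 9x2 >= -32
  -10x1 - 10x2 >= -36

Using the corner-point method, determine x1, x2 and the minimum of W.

Extreme points and W = -8x1 - 4x2:
  (0, 0) → W = 0
  (18/5, 0) → W = -144/5
  (0, 32/9) → W = -128/9
  (1/25, 89/25) → W = -364/25

At the optimal vertex, x2 = 0 and -10x1 - 10x2 = -36.
Solving simultaneously gives x1 = 18/5, x2 = 0.

x1 = 18/5, x2 = 0, minimum W = -144/5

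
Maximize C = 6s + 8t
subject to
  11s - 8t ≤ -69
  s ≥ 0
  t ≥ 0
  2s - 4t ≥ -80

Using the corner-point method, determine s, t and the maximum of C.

s = 13, t = 53/2, maximum C = 290

Feasible corners and C = 6s + 8t:
  (0, 69/8) → C = 69
  (13, 53/2) → C = 290
  (0, 20) → C = 160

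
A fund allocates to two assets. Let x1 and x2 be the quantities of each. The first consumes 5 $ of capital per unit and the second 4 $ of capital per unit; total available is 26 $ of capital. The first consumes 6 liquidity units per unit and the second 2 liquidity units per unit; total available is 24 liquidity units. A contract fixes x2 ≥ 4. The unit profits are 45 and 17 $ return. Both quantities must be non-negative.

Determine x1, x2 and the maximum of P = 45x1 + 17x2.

x1 = 2, x2 = 4, maximum P = 158

Corner points and P = 45x1 + 17x2:
  (0, 13/2) → P = 221/2
  (0, 4) → P = 68
  (2, 4) → P = 158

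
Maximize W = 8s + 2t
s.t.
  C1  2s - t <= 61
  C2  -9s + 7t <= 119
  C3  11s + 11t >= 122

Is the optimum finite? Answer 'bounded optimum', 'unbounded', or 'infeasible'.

Vertices and W = 8s + 2t:
  (546/5, 787/5) → W = 5942/5
  (793/33, -427/33) → W = 1830/11
  (-455/176, 2407/176) → W = 587/88
The feasible region has finitely many vertices and no improving ray; the maximum is 5942/5 at (546/5, 787/5).

bounded optimum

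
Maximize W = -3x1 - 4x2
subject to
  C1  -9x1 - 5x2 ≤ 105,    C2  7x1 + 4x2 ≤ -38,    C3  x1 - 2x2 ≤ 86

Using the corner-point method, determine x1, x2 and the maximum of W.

x1 = 220/23, x2 = -879/23, maximum W = 2856/23

Vertices and W = -3x1 - 4x2:
  (-230, 393) → W = -882
  (220/23, -879/23) → W = 2856/23
  (134/9, -320/9) → W = 878/9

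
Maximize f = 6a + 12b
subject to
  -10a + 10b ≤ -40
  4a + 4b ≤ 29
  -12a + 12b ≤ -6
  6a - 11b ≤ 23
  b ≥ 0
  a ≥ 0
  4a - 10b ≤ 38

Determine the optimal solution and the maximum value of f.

Corner points and f = 6a + 12b:
  (45/8, 13/8) → f = 213/4
  (21/5, 1/5) → f = 138/5
  (411/68, 41/34) → f = 1725/34

The binding constraints are -10a + 10b = -40 and 4a + 4b = 29.
Solving simultaneously gives a = 45/8, b = 13/8.

a = 45/8, b = 13/8, maximum f = 213/4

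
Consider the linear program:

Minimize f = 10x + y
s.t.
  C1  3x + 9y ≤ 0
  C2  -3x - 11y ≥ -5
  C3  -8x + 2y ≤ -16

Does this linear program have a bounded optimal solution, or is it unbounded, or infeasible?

unbounded

From the feasible point (24/13, -8/13), moving in the direction (-2, -8) keeps every constraint satisfied while f decreases without bound.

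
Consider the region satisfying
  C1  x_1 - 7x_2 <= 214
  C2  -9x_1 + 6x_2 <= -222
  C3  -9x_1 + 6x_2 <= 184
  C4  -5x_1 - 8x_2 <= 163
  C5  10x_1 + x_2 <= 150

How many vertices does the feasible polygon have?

Of the 9 pairwise boundary intersections, those satisfying every inequality are:
  (571/43, -1233/43)
  (1264/71, -1990/71)
  (133/17, -859/34)
  (374/23, -290/23)

4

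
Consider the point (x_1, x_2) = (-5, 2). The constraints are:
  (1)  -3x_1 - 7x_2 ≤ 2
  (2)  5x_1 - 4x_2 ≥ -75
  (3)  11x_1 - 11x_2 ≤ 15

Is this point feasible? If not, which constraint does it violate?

(1): 1 ≤ 2 ✓
(2): -33 ≥ -75 ✓
(3): -77 ≤ 15 ✓

feasible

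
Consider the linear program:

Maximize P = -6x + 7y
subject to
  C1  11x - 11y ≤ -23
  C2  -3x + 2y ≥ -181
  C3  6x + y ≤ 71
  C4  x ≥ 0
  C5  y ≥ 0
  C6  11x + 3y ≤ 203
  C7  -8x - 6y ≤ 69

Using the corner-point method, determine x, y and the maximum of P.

x = 0, y = 203/3, maximum P = 1421/3

Feasible corners and P = -6x + 7y:
  (758/77, 919/77) → P = 1885/77
  (0, 23/11) → P = 161/11
  (10/7, 437/7) → P = 2999/7
  (0, 203/3) → P = 1421/3

At the optimal vertex, x = 0 and 11x + 3y = 203.
Solving simultaneously gives x = 0, y = 203/3.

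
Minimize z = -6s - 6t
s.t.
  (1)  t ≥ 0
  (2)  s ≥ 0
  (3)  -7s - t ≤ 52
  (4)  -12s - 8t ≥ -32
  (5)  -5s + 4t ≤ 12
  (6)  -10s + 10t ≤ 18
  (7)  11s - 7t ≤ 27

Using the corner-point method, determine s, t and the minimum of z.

Vertices and z = -6s - 6t:
  (0, 0) → z = 0
  (27/11, 0) → z = -162/11
  (0, 9/5) → z = -54/5
  (22/25, 67/25) → z = -534/25
  (110/43, 7/43) → z = -702/43

s = 22/25, t = 67/25, minimum z = -534/25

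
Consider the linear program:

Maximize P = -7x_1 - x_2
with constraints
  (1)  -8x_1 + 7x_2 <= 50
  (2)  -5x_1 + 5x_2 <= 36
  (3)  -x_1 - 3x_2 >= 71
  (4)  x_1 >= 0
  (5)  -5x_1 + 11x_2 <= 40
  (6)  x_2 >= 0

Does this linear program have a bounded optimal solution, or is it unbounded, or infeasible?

infeasible

The boundaries -x_1 - 3x_2 = 71 and x_1 = 0 meet at (0, -71/3), but that point violates x_2 ≥ 0. Every candidate vertex is excluded by some other constraint, so the feasible region is empty.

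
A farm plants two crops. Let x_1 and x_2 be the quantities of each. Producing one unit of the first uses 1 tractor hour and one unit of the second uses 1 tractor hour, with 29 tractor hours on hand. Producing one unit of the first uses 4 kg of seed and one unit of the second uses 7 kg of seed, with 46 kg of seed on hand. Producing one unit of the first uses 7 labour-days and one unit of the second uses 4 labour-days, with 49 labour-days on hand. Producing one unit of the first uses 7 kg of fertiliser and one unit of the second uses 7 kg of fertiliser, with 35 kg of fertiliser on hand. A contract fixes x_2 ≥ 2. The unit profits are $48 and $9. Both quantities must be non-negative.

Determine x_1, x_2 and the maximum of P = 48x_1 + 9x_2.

Corner points and P = 48x_1 + 9x_2:
  (0, 5) → P = 45
  (0, 2) → P = 18
  (3, 2) → P = 162

x_1 = 3, x_2 = 2, maximum P = 162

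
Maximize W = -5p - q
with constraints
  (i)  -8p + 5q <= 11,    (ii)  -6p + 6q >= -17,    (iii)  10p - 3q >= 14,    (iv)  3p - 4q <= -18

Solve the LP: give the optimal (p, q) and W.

Vertices and W = -5p - q:
  (103/26, 111/13) → W = -737/26
  (88/3, 53/2) → W = -1039/6
  (110/31, 222/31) → W = -772/31
The feasible region is unbounded (it extends along (5, 8), (1, 1)), but W strictly decreases along every unbounded feasible direction, so there is no improving ray and the maximum is attained at a vertex.

p = 110/31, q = 222/31, maximum W = -772/31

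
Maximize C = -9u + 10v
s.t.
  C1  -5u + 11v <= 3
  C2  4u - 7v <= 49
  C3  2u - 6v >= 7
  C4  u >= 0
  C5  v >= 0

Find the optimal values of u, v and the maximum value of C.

The optimum lies where 2u - 6v = 7 and v = 0.
Solving simultaneously gives u = 7/2, v = 0.

u = 7/2, v = 0, maximum C = -63/2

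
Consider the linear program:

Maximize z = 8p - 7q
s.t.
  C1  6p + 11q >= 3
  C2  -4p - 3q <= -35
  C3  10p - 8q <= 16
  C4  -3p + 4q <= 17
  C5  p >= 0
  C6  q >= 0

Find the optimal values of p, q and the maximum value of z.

Vertices and z = 8p - 7q:
  (164/31, 143/31) → z = 311/31
  (89/25, 173/25) → z = -499/25
  (25/2, 109/8) → z = 37/8

p = 164/31, q = 143/31, maximum z = 311/31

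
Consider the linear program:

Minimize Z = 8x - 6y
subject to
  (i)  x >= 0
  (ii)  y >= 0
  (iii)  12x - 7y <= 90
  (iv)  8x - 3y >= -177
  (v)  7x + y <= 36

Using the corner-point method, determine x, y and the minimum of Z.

Extreme points and Z = 8x - 6y:
  (0, 0) → Z = 0
  (0, 36) → Z = -216
  (36/7, 0) → Z = 288/7

The optimum lies where x = 0 and 7x + y = 36.
Solving simultaneously gives x = 0, y = 36.

x = 0, y = 36, minimum Z = -216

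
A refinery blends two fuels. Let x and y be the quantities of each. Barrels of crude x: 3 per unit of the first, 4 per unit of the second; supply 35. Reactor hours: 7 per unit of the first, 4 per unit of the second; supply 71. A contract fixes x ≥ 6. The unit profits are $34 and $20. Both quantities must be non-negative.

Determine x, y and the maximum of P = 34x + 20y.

x = 9, y = 2, maximum P = 346

Feasible corners and P = 34x + 20y:
  (71/7, 0) → P = 2414/7
  (6, 0) → P = 204
  (9, 2) → P = 346
  (6, 17/4) → P = 289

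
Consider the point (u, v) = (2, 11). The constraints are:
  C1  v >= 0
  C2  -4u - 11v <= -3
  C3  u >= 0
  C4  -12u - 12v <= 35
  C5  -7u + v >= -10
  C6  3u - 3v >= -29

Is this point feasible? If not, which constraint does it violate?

C1: 11 ≥ 0 ✓
C2: -129 ≤ -3 ✓
C3: 2 ≥ 0 ✓
C4: -156 ≤ 35 ✓
C5: -3 ≥ -10 ✓
C6: -27 ≥ -29 ✓

feasible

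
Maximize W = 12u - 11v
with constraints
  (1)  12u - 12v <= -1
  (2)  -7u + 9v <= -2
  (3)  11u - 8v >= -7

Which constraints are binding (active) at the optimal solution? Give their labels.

Feasible corners and W = 12u - 11v:
  (-11/8, -31/24) → W = -55/24
  (-19/9, -73/36) → W = -109/36
  (-79/43, -71/43) → W = -167/43

The maximum is at (-11/8, -31/24). Substituting into each constraint, equality holds for (1) and (2); the remaining constraints have slack.

(1) and (2)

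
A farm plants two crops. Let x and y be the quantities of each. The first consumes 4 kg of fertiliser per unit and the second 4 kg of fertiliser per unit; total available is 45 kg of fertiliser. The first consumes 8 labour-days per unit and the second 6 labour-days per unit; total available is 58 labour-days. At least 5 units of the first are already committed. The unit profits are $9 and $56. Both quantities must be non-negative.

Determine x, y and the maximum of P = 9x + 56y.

Feasible corners and P = 9x + 56y:
  (29/4, 0) → P = 261/4
  (5, 0) → P = 45
  (5, 3) → P = 213

x = 5, y = 3, maximum P = 213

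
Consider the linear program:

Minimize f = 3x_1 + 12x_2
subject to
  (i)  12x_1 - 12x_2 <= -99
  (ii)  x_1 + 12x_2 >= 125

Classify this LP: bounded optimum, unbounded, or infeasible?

From the feasible point (2, 41/4), moving in the direction (-12, 1) keeps every constraint satisfied while f decreases without bound.

unbounded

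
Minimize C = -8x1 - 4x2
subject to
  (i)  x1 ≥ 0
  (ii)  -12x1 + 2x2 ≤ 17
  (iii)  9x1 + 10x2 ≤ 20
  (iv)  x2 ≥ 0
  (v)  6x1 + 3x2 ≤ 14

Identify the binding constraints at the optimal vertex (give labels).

(iii) and (iv)

Extreme points and C = -8x1 - 4x2:
  (0, 2) → C = -8
  (0, 0) → C = 0
  (20/9, 0) → C = -160/9

The minimum is at (20/9, 0). Substituting into each constraint, equality holds for (iii) and (iv); the remaining constraints have slack.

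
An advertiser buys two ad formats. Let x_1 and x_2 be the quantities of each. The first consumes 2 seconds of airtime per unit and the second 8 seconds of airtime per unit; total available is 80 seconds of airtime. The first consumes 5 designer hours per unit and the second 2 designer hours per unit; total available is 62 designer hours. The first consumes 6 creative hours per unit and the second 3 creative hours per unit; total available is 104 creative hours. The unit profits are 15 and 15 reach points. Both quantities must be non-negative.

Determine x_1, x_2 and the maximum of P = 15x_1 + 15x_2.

Extreme points and P = 15x_1 + 15x_2:
  (0, 0) → P = 0
  (0, 10) → P = 150
  (62/5, 0) → P = 186
  (28/3, 23/3) → P = 255

At the optimal vertex, 2x_1 + 8x_2 = 80 and 5x_1 + 2x_2 = 62.
Solving simultaneously gives x_1 = 28/3, x_2 = 23/3.

x_1 = 28/3, x_2 = 23/3, maximum P = 255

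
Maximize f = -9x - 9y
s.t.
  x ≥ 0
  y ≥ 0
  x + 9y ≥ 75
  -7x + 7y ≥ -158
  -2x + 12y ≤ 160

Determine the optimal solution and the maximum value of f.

x = 0, y = 25/3, maximum f = -75

Vertices and f = -9x - 9y:
  (0, 25/3) → f = -75
  (0, 40/3) → f = -120
  (1947/70, 367/70) → f = -10413/35
  (1508/35, 718/35) → f = -2862/5

The binding constraints are x = 0 and x + 9y = 75.
Solving simultaneously gives x = 0, y = 25/3.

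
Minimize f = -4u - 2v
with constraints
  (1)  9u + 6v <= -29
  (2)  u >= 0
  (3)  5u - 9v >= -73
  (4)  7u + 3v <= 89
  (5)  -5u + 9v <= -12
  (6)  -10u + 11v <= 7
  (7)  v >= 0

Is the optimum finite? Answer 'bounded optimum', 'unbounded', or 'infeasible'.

The boundaries 9u + 6v = -29 and u = 0 meet at (0, -29/6), but that point violates v ≥ 0. Every candidate vertex is excluded by some other constraint, so the feasible region is empty.

infeasible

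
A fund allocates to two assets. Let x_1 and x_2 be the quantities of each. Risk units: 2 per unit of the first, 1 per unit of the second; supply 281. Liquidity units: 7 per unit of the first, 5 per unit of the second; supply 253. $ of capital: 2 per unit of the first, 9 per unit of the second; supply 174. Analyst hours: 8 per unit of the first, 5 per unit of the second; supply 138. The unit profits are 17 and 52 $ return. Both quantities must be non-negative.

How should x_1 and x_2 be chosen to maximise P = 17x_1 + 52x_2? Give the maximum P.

Extreme points and P = 17x_1 + 52x_2:
  (0, 0) → P = 0
  (0, 58/3) → P = 3016/3
  (69/4, 0) → P = 1173/4
  (6, 18) → P = 1038

The binding constraints are 2x_1 + 9x_2 = 174 and 8x_1 + 5x_2 = 138.
Solving simultaneously gives x_1 = 6, x_2 = 18.

x_1 = 6, x_2 = 18, maximum P = 1038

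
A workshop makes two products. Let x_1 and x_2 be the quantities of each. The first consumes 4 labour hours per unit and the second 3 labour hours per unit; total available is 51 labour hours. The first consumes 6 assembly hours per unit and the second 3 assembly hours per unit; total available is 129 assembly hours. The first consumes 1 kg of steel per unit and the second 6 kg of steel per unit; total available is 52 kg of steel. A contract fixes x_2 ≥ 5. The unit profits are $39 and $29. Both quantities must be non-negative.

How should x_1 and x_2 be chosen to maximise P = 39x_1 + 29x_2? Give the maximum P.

x_1 = 9, x_2 = 5, maximum P = 496

Vertices and P = 39x_1 + 29x_2:
  (0, 26/3) → P = 754/3
  (0, 5) → P = 145
  (50/7, 157/21) → P = 10403/21
  (9, 5) → P = 496

The binding constraints are 4x_1 + 3x_2 = 51 and x_2 = 5.
Solving simultaneously gives x_1 = 9, x_2 = 5.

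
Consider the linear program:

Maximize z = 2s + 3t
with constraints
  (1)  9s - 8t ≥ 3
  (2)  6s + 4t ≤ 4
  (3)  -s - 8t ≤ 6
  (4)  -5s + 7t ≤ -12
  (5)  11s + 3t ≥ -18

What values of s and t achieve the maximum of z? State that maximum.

s = 38/31, t = -26/31, maximum z = -2/31

Feasible corners and z = 2s + 3t:
  (14/11, -10/11) → z = -2/11
  (38/31, -26/31) → z = -2/31
  (54/47, -42/47) → z = -18/47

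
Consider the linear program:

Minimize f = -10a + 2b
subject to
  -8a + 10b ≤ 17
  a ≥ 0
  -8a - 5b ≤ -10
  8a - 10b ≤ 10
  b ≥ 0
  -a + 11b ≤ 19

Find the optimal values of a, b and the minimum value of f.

a = 50/13, b = 27/13, minimum f = -446/13

Corner points and f = -10a + 2b:
  (5/4, 0) → f = -25/2
  (5/31, 54/31) → f = 58/31
  (50/13, 27/13) → f = -446/13

The optimum lies where 8a - 10b = 10 and -a + 11b = 19.
Solving simultaneously gives a = 50/13, b = 27/13.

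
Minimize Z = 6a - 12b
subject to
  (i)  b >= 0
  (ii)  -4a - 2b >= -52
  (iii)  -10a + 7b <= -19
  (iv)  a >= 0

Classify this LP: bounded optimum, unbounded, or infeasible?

Extreme points and Z = 6a - 12b:
  (13, 0) → Z = 78
  (19/10, 0) → Z = 57/5
  (67/8, 37/4) → Z = -243/4
The feasible region has finitely many vertices and no improving ray; the minimum is -243/4 at (67/8, 37/4).

bounded optimum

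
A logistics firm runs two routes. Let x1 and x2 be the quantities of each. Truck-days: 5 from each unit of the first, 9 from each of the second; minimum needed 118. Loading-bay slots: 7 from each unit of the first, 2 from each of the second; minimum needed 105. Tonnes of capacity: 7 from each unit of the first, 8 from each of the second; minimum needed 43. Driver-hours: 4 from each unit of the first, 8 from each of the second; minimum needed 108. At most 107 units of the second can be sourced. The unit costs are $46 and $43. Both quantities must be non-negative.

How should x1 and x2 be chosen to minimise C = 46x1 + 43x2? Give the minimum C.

Vertices and C = 46x1 + 43x2:
  (0, 105/2) → C = 4515/2
  (0, 107) → C = 4601
  (27, 0) → C = 1242
  (13, 7) → C = 899
The feasible region is unbounded (it extends along (1, 0)), but C strictly increases along every unbounded feasible direction, so there is no improving ray and the minimum is attained at a vertex.

The optimum lies where 7x1 + 2x2 = 105 and 4x1 + 8x2 = 108.
Solving simultaneously gives x1 = 13, x2 = 7.

x1 = 13, x2 = 7, minimum C = 899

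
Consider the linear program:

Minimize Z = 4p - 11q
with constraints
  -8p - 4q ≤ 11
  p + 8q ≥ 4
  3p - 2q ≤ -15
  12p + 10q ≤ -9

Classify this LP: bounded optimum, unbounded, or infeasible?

infeasible

The boundaries -8p - 4q = 11 and p + 8q = 4 meet at (-26/15, 43/60), but that point violates 3p - 2q ≤ -15. Every candidate vertex is excluded by some other constraint, so the feasible region is empty.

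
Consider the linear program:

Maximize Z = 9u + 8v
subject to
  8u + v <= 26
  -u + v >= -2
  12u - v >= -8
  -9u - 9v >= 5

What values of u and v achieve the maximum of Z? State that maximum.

u = 13/18, v = -23/18, maximum Z = -67/18

Vertices and Z = 9u + 8v:
  (-10/11, -32/11) → Z = -346/11
  (13/18, -23/18) → Z = -67/18
  (-77/117, 4/39) → Z = -199/39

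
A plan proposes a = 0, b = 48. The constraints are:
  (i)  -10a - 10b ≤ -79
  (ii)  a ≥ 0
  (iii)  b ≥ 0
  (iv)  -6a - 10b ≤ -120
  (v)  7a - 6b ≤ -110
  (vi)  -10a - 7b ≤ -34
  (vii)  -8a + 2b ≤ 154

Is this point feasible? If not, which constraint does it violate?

feasible

(i): -480 ≤ -79 ✓
(ii): 0 ≥ 0 ✓
(iii): 48 ≥ 0 ✓
(iv): -480 ≤ -120 ✓
(v): -288 ≤ -110 ✓
(vi): -336 ≤ -34 ✓
(vii): 96 ≤ 154 ✓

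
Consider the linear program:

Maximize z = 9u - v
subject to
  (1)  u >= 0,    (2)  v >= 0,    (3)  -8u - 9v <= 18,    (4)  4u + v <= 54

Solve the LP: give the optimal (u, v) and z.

Vertices and z = 9u - v:
  (0, 0) → z = 0
  (0, 54) → z = -54
  (27/2, 0) → z = 243/2

The binding constraints are v = 0 and 4u + v = 54.
Solving simultaneously gives u = 27/2, v = 0.

u = 27/2, v = 0, maximum z = 243/2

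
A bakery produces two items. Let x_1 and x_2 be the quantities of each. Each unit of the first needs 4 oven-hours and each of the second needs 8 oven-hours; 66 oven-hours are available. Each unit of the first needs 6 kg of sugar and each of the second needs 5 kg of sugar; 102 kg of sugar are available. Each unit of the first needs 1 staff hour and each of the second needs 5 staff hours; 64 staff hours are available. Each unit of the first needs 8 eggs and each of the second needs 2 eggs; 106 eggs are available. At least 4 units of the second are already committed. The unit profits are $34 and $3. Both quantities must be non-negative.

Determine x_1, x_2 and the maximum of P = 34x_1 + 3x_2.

Corner points and P = 34x_1 + 3x_2:
  (0, 33/4) → P = 99/4
  (0, 4) → P = 12
  (17/2, 4) → P = 301

x_1 = 17/2, x_2 = 4, maximum P = 301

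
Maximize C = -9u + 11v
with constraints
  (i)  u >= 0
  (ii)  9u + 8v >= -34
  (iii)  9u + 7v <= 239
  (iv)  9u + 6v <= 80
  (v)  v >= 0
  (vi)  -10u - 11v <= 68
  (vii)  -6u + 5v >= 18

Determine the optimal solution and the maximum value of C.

Vertices and C = -9u + 11v:
  (0, 40/3) → C = 440/3
  (0, 18/5) → C = 198/5
  (292/81, 214/27) → C = 1478/27

The binding constraints are u = 0 and 9u + 6v = 80.
Solving simultaneously gives u = 0, v = 40/3.

u = 0, v = 40/3, maximum C = 440/3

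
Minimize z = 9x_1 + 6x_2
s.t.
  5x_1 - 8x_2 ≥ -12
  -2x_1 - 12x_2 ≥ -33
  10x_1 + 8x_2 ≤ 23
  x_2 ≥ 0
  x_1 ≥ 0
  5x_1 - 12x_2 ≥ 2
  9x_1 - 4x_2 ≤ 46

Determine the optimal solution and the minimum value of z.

x_1 = 2/5, x_2 = 0, minimum z = 18/5

Vertices and z = 9x_1 + 6x_2:
  (23/10, 0) → z = 207/10
  (73/40, 19/32) → z = 1599/80
  (2/5, 0) → z = 18/5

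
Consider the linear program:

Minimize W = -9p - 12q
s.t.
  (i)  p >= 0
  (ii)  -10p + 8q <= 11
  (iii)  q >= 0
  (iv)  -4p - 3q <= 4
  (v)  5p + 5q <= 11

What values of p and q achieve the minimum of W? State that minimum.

p = 11/30, q = 11/6, minimum W = -253/10

Vertices and W = -9p - 12q:
  (0, 11/8) → W = -33/2
  (0, 0) → W = 0
  (11/30, 11/6) → W = -253/10
  (11/5, 0) → W = -99/5

The binding constraints are -10p + 8q = 11 and 5p + 5q = 11.
Solving simultaneously gives p = 11/30, q = 11/6.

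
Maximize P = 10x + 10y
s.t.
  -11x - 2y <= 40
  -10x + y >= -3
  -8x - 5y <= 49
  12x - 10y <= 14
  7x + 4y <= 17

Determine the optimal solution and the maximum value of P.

x = -97/15, y = 467/30, maximum P = 91

Extreme points and P = 10x + 10y:
  (-186/67, -317/67) → P = -5030/67
  (-97/15, 467/30) → P = 91
  (2/11, -13/11) → P = -10
  (29/47, 149/47) → P = 1780/47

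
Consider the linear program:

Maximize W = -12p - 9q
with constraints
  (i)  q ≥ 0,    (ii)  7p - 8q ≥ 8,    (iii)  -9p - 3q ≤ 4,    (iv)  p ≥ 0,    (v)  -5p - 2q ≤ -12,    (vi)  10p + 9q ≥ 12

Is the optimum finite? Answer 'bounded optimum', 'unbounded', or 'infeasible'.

bounded optimum

Extreme points and W = -12p - 9q:
  (12/5, 0) → W = -144/5
  (56/27, 22/27) → W = -290/9
The feasible region has finitely many vertices and no improving ray; the maximum is -144/5 at (12/5, 0).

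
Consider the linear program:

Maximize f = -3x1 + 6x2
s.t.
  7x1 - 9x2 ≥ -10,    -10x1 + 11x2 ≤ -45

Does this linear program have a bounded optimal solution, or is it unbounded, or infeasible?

From the feasible point (515/13, 415/13), moving in the direction (9, 7) keeps every constraint satisfied while f increases without bound.

unbounded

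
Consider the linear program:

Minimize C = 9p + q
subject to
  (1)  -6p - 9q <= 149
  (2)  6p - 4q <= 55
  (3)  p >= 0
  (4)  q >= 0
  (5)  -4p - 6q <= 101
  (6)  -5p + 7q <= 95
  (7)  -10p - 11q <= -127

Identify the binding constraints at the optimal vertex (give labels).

(3) and (7)

Feasible corners and C = 9p + q:
  (765/22, 845/22) → C = 3865/11
  (21/2, 2) → C = 193/2
  (0, 95/7) → C = 95/7
  (0, 127/11) → C = 127/11

The minimum is at (0, 127/11). Substituting into each constraint, equality holds for (3) and (7); the remaining constraints have slack.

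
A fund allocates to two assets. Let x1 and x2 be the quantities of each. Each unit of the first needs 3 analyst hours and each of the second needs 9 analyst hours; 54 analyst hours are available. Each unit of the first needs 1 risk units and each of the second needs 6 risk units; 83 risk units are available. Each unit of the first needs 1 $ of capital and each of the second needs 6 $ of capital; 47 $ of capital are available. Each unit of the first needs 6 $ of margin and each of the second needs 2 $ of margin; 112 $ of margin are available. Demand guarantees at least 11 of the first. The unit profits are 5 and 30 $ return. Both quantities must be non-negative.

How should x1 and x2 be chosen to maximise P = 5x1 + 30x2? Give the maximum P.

x1 = 11, x2 = 7/3, maximum P = 125

Feasible corners and P = 5x1 + 30x2:
  (18, 0) → P = 90
  (11, 0) → P = 55
  (11, 7/3) → P = 125

The optimum lies where 3x1 + 9x2 = 54 and x1 = 11.
Solving simultaneously gives x1 = 11, x2 = 7/3.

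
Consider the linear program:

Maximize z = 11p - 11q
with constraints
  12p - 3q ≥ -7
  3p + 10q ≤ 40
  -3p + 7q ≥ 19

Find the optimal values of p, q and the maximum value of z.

p = 30/17, q = 59/17, maximum z = -319/17

Extreme points and z = 11p - 11q:
  (50/129, 167/43) → z = -4961/129
  (8/75, 69/25) → z = -2189/75
  (30/17, 59/17) → z = -319/17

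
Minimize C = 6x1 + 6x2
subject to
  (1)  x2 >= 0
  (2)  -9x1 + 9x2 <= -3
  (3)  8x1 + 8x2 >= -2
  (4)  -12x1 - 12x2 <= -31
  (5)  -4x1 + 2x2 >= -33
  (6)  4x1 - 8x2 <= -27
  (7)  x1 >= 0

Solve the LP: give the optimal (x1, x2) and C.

x1 = 89/12, x2 = 85/12, minimum C = 87

Extreme points and C = 6x1 + 6x2:
  (97/6, 95/6) → C = 192
  (89/12, 85/12) → C = 87
  (53/4, 10) → C = 279/2

At the optimal vertex, -9x1 + 9x2 = -3 and 4x1 - 8x2 = -27.
Solving simultaneously gives x1 = 89/12, x2 = 85/12.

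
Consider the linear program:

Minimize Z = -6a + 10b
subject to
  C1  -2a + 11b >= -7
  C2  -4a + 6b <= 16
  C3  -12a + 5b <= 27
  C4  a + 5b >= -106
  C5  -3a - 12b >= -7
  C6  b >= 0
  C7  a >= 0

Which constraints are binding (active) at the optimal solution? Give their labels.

C5 and C6

Feasible corners and Z = -6a + 10b:
  (7/3, 0) → Z = -14
  (0, 7/12) → Z = 35/6
  (0, 0) → Z = 0

The minimum is at (7/3, 0). Substituting into each constraint, equality holds for C5 and C6; the remaining constraints have slack.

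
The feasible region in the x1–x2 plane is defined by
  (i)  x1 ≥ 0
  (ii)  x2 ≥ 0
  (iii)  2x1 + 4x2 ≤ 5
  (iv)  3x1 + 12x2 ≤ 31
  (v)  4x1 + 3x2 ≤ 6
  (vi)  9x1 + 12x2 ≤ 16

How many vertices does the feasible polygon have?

5

Of the 15 pairwise boundary intersections, those satisfying every inequality are:
  (0, 0)
  (0, 5/4)
  (3/2, 0)
  (1/3, 13/12)
  (8/7, 10/21)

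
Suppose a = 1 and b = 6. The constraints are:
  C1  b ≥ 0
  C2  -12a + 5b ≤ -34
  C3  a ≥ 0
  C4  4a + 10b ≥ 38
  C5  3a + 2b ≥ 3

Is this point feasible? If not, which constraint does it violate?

not feasible — violates C2

Constraint C2: -12a + 5b = 18, which is not ≤ -34. All other constraints are satisfied.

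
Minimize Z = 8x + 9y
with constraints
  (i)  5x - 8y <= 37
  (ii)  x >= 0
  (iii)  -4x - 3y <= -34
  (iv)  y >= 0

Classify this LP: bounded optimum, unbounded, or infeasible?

bounded optimum

Feasible corners and Z = 8x + 9y:
  (383/47, 22/47) → Z = 3262/47
  (0, 34/3) → Z = 102
The feasible region has finitely many vertices and no improving ray; the minimum is 3262/47 at (383/47, 22/47).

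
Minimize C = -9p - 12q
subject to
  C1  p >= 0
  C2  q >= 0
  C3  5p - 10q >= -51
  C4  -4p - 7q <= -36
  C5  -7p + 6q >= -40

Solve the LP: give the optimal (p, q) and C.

Extreme points and C = -9p - 12q:
  (1/25, 128/25) → C = -309/5
  (353/20, 557/40) → C = -6519/20
  (496/73, 92/73) → C = -5568/73

p = 353/20, q = 557/40, minimum C = -6519/20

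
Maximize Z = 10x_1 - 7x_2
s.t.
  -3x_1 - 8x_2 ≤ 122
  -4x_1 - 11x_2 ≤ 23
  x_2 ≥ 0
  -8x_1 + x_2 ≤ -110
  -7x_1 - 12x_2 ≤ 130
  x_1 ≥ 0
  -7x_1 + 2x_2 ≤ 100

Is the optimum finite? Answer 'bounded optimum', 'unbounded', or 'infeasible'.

unbounded

From the feasible point (55/4, 0), moving in the direction (1, 0) keeps every constraint satisfied while Z increases without bound.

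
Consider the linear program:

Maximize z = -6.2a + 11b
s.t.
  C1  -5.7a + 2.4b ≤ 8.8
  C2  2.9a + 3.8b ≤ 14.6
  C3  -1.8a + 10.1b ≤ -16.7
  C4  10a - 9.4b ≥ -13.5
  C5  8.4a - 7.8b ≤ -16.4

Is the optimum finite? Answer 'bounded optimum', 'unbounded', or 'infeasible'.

The boundaries -5.7a + 2.4b = 8.8 and -1.8a + 10.1b = -16.7 meet at (-12896/5325, -3701/1775), but that point violates 8.4a - 7.8b ≤ -16.4. Every candidate vertex is excluded by some other constraint, so the feasible region is empty.

infeasible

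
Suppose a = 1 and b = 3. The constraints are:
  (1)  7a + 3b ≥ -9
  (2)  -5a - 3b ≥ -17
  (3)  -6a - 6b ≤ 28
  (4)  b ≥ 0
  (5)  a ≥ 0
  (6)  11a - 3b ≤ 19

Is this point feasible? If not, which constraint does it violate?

feasible

(1): 16 ≥ -9 ✓
(2): -14 ≥ -17 ✓
(3): -24 ≤ 28 ✓
(4): 3 ≥ 0 ✓
(5): 1 ≥ 0 ✓
(6): 2 ≤ 19 ✓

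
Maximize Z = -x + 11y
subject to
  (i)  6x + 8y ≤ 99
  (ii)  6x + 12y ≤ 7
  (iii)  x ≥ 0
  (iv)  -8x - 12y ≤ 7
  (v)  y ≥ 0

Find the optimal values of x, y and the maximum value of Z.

x = 0, y = 7/12, maximum Z = 77/12

The binding constraints are 6x + 12y = 7 and x = 0.
Solving simultaneously gives x = 0, y = 7/12.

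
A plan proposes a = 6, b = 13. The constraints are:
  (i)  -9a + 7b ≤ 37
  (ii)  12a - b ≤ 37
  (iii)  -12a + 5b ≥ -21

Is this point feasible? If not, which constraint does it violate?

Constraint (ii): 12a - b = 59, which is not ≤ 37. All other constraints are satisfied.

not feasible — violates (ii)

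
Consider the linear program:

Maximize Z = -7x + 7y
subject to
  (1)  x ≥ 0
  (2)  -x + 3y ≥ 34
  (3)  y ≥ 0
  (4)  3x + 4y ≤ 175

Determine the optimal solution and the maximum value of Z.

x = 0, y = 175/4, maximum Z = 1225/4

Feasible corners and Z = -7x + 7y:
  (0, 34/3) → Z = 238/3
  (0, 175/4) → Z = 1225/4
  (389/13, 277/13) → Z = -784/13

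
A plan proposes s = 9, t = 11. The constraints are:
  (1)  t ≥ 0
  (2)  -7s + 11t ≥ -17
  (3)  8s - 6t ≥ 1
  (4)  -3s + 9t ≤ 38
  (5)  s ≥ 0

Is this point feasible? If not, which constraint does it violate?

not feasible — violates (4)

Constraint (4): -3s + 9t = 72, which is not ≤ 38. All other constraints are satisfied.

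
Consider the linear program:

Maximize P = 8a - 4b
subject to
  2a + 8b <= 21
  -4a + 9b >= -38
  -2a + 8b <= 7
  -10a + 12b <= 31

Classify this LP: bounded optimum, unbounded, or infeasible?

Vertices and P = 8a - 4b:
  (493/50, 4/25) → P = 1956/25
  (7/2, 7/4) → P = 21
  (-35/2, -12) → P = -92
  (-41/14, 1/7) → P = -24
The feasible region has finitely many vertices and no improving ray; the maximum is 1956/25 at (493/50, 4/25).

bounded optimum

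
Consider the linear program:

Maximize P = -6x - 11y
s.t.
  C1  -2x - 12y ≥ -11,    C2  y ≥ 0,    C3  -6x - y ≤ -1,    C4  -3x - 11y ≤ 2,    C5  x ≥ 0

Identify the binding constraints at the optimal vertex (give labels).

C2 and C3

Vertices and P = -6x - 11y:
  (11/2, 0) → P = -33
  (1/70, 32/35) → P = -71/7
  (1/6, 0) → P = -1

The maximum is at (1/6, 0). Substituting into each constraint, equality holds for C2 and C3; the remaining constraints have slack.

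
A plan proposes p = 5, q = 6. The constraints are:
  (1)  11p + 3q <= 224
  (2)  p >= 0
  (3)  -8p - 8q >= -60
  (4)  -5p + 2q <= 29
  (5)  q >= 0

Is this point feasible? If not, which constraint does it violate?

Constraint (3): -8p - 8q = -88, which is not ≥ -60. All other constraints are satisfied.

not feasible — violates (3)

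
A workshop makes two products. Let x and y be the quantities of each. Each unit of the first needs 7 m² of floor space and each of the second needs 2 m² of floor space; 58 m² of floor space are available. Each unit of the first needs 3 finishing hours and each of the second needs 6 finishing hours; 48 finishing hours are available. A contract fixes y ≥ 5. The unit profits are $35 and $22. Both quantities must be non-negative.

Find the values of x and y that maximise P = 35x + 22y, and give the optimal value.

x = 6, y = 5, maximum P = 320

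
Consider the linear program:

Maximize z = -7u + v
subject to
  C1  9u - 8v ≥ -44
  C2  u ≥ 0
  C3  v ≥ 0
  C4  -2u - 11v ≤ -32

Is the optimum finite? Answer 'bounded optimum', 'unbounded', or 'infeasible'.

bounded optimum

Feasible corners and z = -7u + v:
  (0, 11/2) → z = 11/2
  (0, 32/11) → z = 32/11
  (16, 0) → z = -112
The feasible region has finitely many vertices and no improving ray; the maximum is 11/2 at (0, 11/2).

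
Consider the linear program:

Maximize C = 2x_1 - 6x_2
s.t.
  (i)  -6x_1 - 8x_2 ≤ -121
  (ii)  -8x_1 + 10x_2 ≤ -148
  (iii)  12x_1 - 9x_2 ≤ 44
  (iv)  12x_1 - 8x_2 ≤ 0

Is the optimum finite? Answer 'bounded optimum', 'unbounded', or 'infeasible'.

infeasible

The boundaries -6x_1 - 8x_2 = -121 and 12x_1 - 8x_2 = 0 meet at (121/18, 121/12), but that point violates -8x_1 + 10x_2 ≤ -148. Every candidate vertex is excluded by some other constraint, so the feasible region is empty.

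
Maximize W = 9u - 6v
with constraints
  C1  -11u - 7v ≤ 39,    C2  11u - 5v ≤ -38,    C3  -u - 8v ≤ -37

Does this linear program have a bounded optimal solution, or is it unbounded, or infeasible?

Extreme points and W = 9u - 6v:
  (-571/81, 446/81) → W = -2605/27
  (-119/93, 445/93) → W = -1247/31
The feasible region has finitely many vertices and no improving ray; the maximum is -1247/31 at (-119/93, 445/93).

bounded optimum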